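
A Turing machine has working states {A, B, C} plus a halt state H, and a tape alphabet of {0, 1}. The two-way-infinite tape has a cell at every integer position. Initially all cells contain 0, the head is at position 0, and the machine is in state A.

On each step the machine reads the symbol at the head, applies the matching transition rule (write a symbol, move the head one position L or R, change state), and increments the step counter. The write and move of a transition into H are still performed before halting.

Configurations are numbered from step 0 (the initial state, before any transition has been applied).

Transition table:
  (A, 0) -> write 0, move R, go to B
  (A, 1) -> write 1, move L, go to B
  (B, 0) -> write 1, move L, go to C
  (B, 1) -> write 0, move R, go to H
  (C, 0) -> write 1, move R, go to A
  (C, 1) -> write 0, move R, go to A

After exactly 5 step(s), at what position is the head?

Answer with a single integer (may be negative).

Answer: 1

Derivation:
Step 1: in state A at pos 0, read 0 -> (A,0)->write 0,move R,goto B. Now: state=B, head=1, tape[-1..2]=0000 (head:   ^)
Step 2: in state B at pos 1, read 0 -> (B,0)->write 1,move L,goto C. Now: state=C, head=0, tape[-1..2]=0010 (head:  ^)
Step 3: in state C at pos 0, read 0 -> (C,0)->write 1,move R,goto A. Now: state=A, head=1, tape[-1..2]=0110 (head:   ^)
Step 4: in state A at pos 1, read 1 -> (A,1)->write 1,move L,goto B. Now: state=B, head=0, tape[-1..2]=0110 (head:  ^)
Step 5: in state B at pos 0, read 1 -> (B,1)->write 0,move R,goto H. Now: state=H, head=1, tape[-1..2]=0010 (head:   ^)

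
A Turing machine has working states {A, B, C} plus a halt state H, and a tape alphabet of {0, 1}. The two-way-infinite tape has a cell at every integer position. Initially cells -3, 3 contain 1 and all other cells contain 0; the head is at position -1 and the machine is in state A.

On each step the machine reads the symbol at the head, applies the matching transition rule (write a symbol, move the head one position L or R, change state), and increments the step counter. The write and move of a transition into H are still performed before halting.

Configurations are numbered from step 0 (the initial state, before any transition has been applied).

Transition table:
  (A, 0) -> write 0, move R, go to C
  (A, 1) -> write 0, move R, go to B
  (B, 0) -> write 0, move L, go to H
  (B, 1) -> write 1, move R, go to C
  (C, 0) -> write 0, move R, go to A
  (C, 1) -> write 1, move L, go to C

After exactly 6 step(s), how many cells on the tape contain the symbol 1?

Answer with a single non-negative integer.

Step 1: in state A at pos -1, read 0 -> (A,0)->write 0,move R,goto C. Now: state=C, head=0, tape[-4..4]=010000010 (head:     ^)
Step 2: in state C at pos 0, read 0 -> (C,0)->write 0,move R,goto A. Now: state=A, head=1, tape[-4..4]=010000010 (head:      ^)
Step 3: in state A at pos 1, read 0 -> (A,0)->write 0,move R,goto C. Now: state=C, head=2, tape[-4..4]=010000010 (head:       ^)
Step 4: in state C at pos 2, read 0 -> (C,0)->write 0,move R,goto A. Now: state=A, head=3, tape[-4..4]=010000010 (head:        ^)
Step 5: in state A at pos 3, read 1 -> (A,1)->write 0,move R,goto B. Now: state=B, head=4, tape[-4..5]=0100000000 (head:         ^)
Step 6: in state B at pos 4, read 0 -> (B,0)->write 0,move L,goto H. Now: state=H, head=3, tape[-4..5]=0100000000 (head:        ^)
Cells containing 1 after step 6: {-3} -> 1 cell(s)

Answer: 1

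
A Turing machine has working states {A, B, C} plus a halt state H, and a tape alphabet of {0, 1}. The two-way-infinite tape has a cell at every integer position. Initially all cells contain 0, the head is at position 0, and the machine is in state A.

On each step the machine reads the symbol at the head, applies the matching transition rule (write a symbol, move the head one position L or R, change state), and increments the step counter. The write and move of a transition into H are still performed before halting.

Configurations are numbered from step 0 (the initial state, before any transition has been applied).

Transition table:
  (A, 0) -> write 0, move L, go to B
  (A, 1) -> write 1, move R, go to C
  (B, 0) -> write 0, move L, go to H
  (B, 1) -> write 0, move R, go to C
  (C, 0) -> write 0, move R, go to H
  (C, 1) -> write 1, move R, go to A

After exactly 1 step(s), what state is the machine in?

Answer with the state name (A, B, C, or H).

Step 1: in state A at pos 0, read 0 -> (A,0)->write 0,move L,goto B. Now: state=B, head=-1, tape[-2..1]=0000 (head:  ^)

Answer: B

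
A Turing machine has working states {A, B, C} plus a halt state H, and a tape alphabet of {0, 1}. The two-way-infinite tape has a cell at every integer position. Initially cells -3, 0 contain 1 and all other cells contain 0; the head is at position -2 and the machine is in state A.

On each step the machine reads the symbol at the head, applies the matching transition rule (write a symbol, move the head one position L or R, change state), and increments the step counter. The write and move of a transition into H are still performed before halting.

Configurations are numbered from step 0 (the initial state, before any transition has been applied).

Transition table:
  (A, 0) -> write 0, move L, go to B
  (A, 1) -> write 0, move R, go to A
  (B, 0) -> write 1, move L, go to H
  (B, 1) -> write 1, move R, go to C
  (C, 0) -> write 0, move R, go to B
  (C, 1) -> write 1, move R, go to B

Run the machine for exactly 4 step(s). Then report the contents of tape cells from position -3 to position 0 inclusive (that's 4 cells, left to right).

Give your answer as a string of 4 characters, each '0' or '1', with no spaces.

Answer: 1011

Derivation:
Step 1: in state A at pos -2, read 0 -> (A,0)->write 0,move L,goto B. Now: state=B, head=-3, tape[-4..1]=010010 (head:  ^)
Step 2: in state B at pos -3, read 1 -> (B,1)->write 1,move R,goto C. Now: state=C, head=-2, tape[-4..1]=010010 (head:   ^)
Step 3: in state C at pos -2, read 0 -> (C,0)->write 0,move R,goto B. Now: state=B, head=-1, tape[-4..1]=010010 (head:    ^)
Step 4: in state B at pos -1, read 0 -> (B,0)->write 1,move L,goto H. Now: state=H, head=-2, tape[-4..1]=010110 (head:   ^)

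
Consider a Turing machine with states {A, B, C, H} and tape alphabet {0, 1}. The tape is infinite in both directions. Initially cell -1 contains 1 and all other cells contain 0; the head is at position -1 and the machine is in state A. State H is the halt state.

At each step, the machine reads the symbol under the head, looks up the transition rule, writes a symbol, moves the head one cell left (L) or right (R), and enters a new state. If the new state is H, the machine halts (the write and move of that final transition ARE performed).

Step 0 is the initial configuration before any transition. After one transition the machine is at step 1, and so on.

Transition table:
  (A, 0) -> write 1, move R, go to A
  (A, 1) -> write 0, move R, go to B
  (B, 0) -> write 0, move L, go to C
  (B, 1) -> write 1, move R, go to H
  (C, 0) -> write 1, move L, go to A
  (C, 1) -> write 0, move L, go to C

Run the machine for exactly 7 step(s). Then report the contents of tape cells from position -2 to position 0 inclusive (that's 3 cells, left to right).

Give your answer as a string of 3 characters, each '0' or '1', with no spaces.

Answer: 110

Derivation:
Step 1: in state A at pos -1, read 1 -> (A,1)->write 0,move R,goto B. Now: state=B, head=0, tape[-2..1]=0000 (head:   ^)
Step 2: in state B at pos 0, read 0 -> (B,0)->write 0,move L,goto C. Now: state=C, head=-1, tape[-2..1]=0000 (head:  ^)
Step 3: in state C at pos -1, read 0 -> (C,0)->write 1,move L,goto A. Now: state=A, head=-2, tape[-3..1]=00100 (head:  ^)
Step 4: in state A at pos -2, read 0 -> (A,0)->write 1,move R,goto A. Now: state=A, head=-1, tape[-3..1]=01100 (head:   ^)
Step 5: in state A at pos -1, read 1 -> (A,1)->write 0,move R,goto B. Now: state=B, head=0, tape[-3..1]=01000 (head:    ^)
Step 6: in state B at pos 0, read 0 -> (B,0)->write 0,move L,goto C. Now: state=C, head=-1, tape[-3..1]=01000 (head:   ^)
Step 7: in state C at pos -1, read 0 -> (C,0)->write 1,move L,goto A. Now: state=A, head=-2, tape[-3..1]=01100 (head:  ^)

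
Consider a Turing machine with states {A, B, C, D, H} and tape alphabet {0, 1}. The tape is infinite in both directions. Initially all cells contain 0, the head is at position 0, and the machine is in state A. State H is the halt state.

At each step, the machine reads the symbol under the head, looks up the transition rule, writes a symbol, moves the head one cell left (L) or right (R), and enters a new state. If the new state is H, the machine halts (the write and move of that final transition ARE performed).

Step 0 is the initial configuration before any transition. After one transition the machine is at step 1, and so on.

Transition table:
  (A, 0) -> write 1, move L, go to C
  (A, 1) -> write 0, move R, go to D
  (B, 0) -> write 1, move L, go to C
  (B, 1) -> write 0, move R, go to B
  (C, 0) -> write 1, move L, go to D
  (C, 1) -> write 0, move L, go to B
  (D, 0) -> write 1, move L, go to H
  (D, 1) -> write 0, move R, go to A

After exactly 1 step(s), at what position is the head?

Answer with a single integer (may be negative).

Step 1: in state A at pos 0, read 0 -> (A,0)->write 1,move L,goto C. Now: state=C, head=-1, tape[-2..1]=0010 (head:  ^)

Answer: -1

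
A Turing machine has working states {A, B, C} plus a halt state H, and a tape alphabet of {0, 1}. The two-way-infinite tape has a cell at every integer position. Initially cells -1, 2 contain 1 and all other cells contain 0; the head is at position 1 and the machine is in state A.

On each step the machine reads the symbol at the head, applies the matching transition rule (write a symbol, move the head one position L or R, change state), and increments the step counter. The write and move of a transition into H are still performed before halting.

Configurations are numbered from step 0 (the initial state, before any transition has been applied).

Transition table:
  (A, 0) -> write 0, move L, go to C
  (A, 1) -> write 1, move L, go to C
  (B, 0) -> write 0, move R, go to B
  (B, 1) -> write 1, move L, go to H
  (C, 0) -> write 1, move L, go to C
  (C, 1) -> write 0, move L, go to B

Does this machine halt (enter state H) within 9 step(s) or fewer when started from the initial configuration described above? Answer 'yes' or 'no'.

Answer: yes

Derivation:
Step 1: in state A at pos 1, read 0 -> (A,0)->write 0,move L,goto C. Now: state=C, head=0, tape[-2..3]=010010 (head:   ^)
Step 2: in state C at pos 0, read 0 -> (C,0)->write 1,move L,goto C. Now: state=C, head=-1, tape[-2..3]=011010 (head:  ^)
Step 3: in state C at pos -1, read 1 -> (C,1)->write 0,move L,goto B. Now: state=B, head=-2, tape[-3..3]=0001010 (head:  ^)
Step 4: in state B at pos -2, read 0 -> (B,0)->write 0,move R,goto B. Now: state=B, head=-1, tape[-3..3]=0001010 (head:   ^)
Step 5: in state B at pos -1, read 0 -> (B,0)->write 0,move R,goto B. Now: state=B, head=0, tape[-3..3]=0001010 (head:    ^)
Step 6: in state B at pos 0, read 1 -> (B,1)->write 1,move L,goto H. Now: state=H, head=-1, tape[-3..3]=0001010 (head:   ^)
State H reached at step 6; 6 <= 9 -> yes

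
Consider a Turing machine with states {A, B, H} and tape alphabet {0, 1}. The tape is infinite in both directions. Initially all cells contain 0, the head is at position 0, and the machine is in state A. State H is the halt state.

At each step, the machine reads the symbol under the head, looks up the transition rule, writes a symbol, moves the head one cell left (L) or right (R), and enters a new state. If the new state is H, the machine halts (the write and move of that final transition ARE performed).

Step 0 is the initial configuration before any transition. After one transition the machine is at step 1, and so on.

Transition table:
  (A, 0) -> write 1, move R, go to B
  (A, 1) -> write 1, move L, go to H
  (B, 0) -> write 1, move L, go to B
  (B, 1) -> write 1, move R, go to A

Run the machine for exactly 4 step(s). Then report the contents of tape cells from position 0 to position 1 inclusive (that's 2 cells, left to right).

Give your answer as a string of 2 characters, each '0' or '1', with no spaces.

Answer: 11

Derivation:
Step 1: in state A at pos 0, read 0 -> (A,0)->write 1,move R,goto B. Now: state=B, head=1, tape[-1..2]=0100 (head:   ^)
Step 2: in state B at pos 1, read 0 -> (B,0)->write 1,move L,goto B. Now: state=B, head=0, tape[-1..2]=0110 (head:  ^)
Step 3: in state B at pos 0, read 1 -> (B,1)->write 1,move R,goto A. Now: state=A, head=1, tape[-1..2]=0110 (head:   ^)
Step 4: in state A at pos 1, read 1 -> (A,1)->write 1,move L,goto H. Now: state=H, head=0, tape[-1..2]=0110 (head:  ^)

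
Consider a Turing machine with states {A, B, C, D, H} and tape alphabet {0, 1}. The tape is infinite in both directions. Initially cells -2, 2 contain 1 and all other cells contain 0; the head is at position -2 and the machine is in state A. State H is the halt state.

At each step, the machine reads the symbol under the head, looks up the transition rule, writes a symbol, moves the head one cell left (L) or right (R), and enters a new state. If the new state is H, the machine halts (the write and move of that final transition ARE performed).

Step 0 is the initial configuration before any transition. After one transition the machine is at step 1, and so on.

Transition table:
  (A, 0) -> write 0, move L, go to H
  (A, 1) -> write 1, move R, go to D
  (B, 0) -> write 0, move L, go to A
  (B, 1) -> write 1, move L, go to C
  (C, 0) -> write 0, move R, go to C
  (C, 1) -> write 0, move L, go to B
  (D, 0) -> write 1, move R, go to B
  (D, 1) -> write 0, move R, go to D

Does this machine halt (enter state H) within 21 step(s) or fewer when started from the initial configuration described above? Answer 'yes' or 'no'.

Step 1: in state A at pos -2, read 1 -> (A,1)->write 1,move R,goto D. Now: state=D, head=-1, tape[-3..3]=0100010 (head:   ^)
Step 2: in state D at pos -1, read 0 -> (D,0)->write 1,move R,goto B. Now: state=B, head=0, tape[-3..3]=0110010 (head:    ^)
Step 3: in state B at pos 0, read 0 -> (B,0)->write 0,move L,goto A. Now: state=A, head=-1, tape[-3..3]=0110010 (head:   ^)
Step 4: in state A at pos -1, read 1 -> (A,1)->write 1,move R,goto D. Now: state=D, head=0, tape[-3..3]=0110010 (head:    ^)
Step 5: in state D at pos 0, read 0 -> (D,0)->write 1,move R,goto B. Now: state=B, head=1, tape[-3..3]=0111010 (head:     ^)
Step 6: in state B at pos 1, read 0 -> (B,0)->write 0,move L,goto A. Now: state=A, head=0, tape[-3..3]=0111010 (head:    ^)
Step 7: in state A at pos 0, read 1 -> (A,1)->write 1,move R,goto D. Now: state=D, head=1, tape[-3..3]=0111010 (head:     ^)
Step 8: in state D at pos 1, read 0 -> (D,0)->write 1,move R,goto B. Now: state=B, head=2, tape[-3..3]=0111110 (head:      ^)
Step 9: in state B at pos 2, read 1 -> (B,1)->write 1,move L,goto C. Now: state=C, head=1, tape[-3..3]=0111110 (head:     ^)
Step 10: in state C at pos 1, read 1 -> (C,1)->write 0,move L,goto B. Now: state=B, head=0, tape[-3..3]=0111010 (head:    ^)
Step 11: in state B at pos 0, read 1 -> (B,1)->write 1,move L,goto C. Now: state=C, head=-1, tape[-3..3]=0111010 (head:   ^)
Step 12: in state C at pos -1, read 1 -> (C,1)->write 0,move L,goto B. Now: state=B, head=-2, tape[-3..3]=0101010 (head:  ^)
Step 13: in state B at pos -2, read 1 -> (B,1)->write 1,move L,goto C. Now: state=C, head=-3, tape[-4..3]=00101010 (head:  ^)
Step 14: in state C at pos -3, read 0 -> (C,0)->write 0,move R,goto C. Now: state=C, head=-2, tape[-4..3]=00101010 (head:   ^)
Step 15: in state C at pos -2, read 1 -> (C,1)->write 0,move L,goto B. Now: state=B, head=-3, tape[-4..3]=00001010 (head:  ^)
Step 16: in state B at pos -3, read 0 -> (B,0)->write 0,move L,goto A. Now: state=A, head=-4, tape[-5..3]=000001010 (head:  ^)
Step 17: in state A at pos -4, read 0 -> (A,0)->write 0,move L,goto H. Now: state=H, head=-5, tape[-6..3]=0000001010 (head:  ^)
State H reached at step 17; 17 <= 21 -> yes

Answer: yes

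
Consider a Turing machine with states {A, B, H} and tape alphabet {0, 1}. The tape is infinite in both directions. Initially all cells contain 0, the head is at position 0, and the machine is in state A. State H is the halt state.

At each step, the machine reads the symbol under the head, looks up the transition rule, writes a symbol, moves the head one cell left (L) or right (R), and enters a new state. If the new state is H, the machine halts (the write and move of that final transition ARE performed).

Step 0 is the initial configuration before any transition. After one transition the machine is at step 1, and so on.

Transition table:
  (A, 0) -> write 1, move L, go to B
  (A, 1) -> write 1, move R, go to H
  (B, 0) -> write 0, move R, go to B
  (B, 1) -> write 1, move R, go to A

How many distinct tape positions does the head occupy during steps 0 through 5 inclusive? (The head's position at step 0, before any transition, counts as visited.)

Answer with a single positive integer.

Step 1: in state A at pos 0, read 0 -> (A,0)->write 1,move L,goto B. Now: state=B, head=-1, tape[-2..1]=0010 (head:  ^)
Step 2: in state B at pos -1, read 0 -> (B,0)->write 0,move R,goto B. Now: state=B, head=0, tape[-2..1]=0010 (head:   ^)
Step 3: in state B at pos 0, read 1 -> (B,1)->write 1,move R,goto A. Now: state=A, head=1, tape[-2..2]=00100 (head:    ^)
Step 4: in state A at pos 1, read 0 -> (A,0)->write 1,move L,goto B. Now: state=B, head=0, tape[-2..2]=00110 (head:   ^)
Step 5: in state B at pos 0, read 1 -> (B,1)->write 1,move R,goto A. Now: state=A, head=1, tape[-2..2]=00110 (head:    ^)
Head positions at steps 0..5: starting at 0, distinct positions visited = {-1, 0, 1} -> 3 position(s)

Answer: 3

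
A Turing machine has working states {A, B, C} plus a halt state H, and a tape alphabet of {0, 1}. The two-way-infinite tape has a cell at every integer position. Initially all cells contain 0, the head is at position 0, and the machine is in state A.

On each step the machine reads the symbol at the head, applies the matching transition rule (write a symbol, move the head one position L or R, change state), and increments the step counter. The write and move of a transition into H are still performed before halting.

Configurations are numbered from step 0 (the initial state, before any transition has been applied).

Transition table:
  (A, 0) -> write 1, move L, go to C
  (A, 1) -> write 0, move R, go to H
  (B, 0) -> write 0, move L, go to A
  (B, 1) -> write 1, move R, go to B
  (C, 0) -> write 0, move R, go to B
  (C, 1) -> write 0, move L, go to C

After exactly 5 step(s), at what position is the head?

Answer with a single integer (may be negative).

Answer: 1

Derivation:
Step 1: in state A at pos 0, read 0 -> (A,0)->write 1,move L,goto C. Now: state=C, head=-1, tape[-2..1]=0010 (head:  ^)
Step 2: in state C at pos -1, read 0 -> (C,0)->write 0,move R,goto B. Now: state=B, head=0, tape[-2..1]=0010 (head:   ^)
Step 3: in state B at pos 0, read 1 -> (B,1)->write 1,move R,goto B. Now: state=B, head=1, tape[-2..2]=00100 (head:    ^)
Step 4: in state B at pos 1, read 0 -> (B,0)->write 0,move L,goto A. Now: state=A, head=0, tape[-2..2]=00100 (head:   ^)
Step 5: in state A at pos 0, read 1 -> (A,1)->write 0,move R,goto H. Now: state=H, head=1, tape[-2..2]=00000 (head:    ^)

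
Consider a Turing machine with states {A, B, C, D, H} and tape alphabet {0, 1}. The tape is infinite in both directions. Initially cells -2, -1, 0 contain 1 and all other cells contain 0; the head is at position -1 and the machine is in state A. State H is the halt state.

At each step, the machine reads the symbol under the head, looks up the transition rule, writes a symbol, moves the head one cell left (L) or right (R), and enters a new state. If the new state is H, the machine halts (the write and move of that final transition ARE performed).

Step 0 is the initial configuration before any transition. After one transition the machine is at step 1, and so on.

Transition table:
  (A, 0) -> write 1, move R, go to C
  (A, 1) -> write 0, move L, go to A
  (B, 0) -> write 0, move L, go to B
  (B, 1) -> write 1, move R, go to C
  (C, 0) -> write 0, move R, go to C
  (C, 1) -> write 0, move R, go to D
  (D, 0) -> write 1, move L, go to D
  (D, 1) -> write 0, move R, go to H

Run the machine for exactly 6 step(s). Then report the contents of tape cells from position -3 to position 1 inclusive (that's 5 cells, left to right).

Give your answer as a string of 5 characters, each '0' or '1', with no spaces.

Step 1: in state A at pos -1, read 1 -> (A,1)->write 0,move L,goto A. Now: state=A, head=-2, tape[-3..1]=01010 (head:  ^)
Step 2: in state A at pos -2, read 1 -> (A,1)->write 0,move L,goto A. Now: state=A, head=-3, tape[-4..1]=000010 (head:  ^)
Step 3: in state A at pos -3, read 0 -> (A,0)->write 1,move R,goto C. Now: state=C, head=-2, tape[-4..1]=010010 (head:   ^)
Step 4: in state C at pos -2, read 0 -> (C,0)->write 0,move R,goto C. Now: state=C, head=-1, tape[-4..1]=010010 (head:    ^)
Step 5: in state C at pos -1, read 0 -> (C,0)->write 0,move R,goto C. Now: state=C, head=0, tape[-4..1]=010010 (head:     ^)
Step 6: in state C at pos 0, read 1 -> (C,1)->write 0,move R,goto D. Now: state=D, head=1, tape[-4..2]=0100000 (head:      ^)

Answer: 10000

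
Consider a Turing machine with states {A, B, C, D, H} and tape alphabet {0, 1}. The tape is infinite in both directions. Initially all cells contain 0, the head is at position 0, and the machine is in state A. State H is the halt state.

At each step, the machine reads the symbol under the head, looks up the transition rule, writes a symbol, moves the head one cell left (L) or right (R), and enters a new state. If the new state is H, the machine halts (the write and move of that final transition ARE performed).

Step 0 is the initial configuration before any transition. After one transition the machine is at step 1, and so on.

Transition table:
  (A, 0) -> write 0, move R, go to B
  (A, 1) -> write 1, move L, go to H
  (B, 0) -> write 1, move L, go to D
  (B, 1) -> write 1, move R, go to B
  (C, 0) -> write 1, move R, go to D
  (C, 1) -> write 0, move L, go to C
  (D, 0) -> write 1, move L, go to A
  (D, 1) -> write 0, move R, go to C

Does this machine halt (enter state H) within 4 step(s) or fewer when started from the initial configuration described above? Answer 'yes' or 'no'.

Answer: no

Derivation:
Step 1: in state A at pos 0, read 0 -> (A,0)->write 0,move R,goto B. Now: state=B, head=1, tape[-1..2]=0000 (head:   ^)
Step 2: in state B at pos 1, read 0 -> (B,0)->write 1,move L,goto D. Now: state=D, head=0, tape[-1..2]=0010 (head:  ^)
Step 3: in state D at pos 0, read 0 -> (D,0)->write 1,move L,goto A. Now: state=A, head=-1, tape[-2..2]=00110 (head:  ^)
Step 4: in state A at pos -1, read 0 -> (A,0)->write 0,move R,goto B. Now: state=B, head=0, tape[-2..2]=00110 (head:   ^)
After 4 step(s): state = B (not H) -> not halted within 4 -> no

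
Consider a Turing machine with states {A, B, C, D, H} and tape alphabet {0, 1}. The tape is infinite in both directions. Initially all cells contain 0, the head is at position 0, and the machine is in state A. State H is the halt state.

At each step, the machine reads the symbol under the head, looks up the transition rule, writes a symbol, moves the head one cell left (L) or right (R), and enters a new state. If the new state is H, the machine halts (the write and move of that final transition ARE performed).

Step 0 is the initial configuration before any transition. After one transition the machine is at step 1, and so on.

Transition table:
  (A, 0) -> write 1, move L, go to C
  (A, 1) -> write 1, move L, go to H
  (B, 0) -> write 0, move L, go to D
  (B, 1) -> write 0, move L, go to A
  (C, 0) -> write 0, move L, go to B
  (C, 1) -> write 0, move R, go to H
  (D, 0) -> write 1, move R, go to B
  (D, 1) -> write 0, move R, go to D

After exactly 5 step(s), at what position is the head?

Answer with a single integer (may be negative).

Step 1: in state A at pos 0, read 0 -> (A,0)->write 1,move L,goto C. Now: state=C, head=-1, tape[-2..1]=0010 (head:  ^)
Step 2: in state C at pos -1, read 0 -> (C,0)->write 0,move L,goto B. Now: state=B, head=-2, tape[-3..1]=00010 (head:  ^)
Step 3: in state B at pos -2, read 0 -> (B,0)->write 0,move L,goto D. Now: state=D, head=-3, tape[-4..1]=000010 (head:  ^)
Step 4: in state D at pos -3, read 0 -> (D,0)->write 1,move R,goto B. Now: state=B, head=-2, tape[-4..1]=010010 (head:   ^)
Step 5: in state B at pos -2, read 0 -> (B,0)->write 0,move L,goto D. Now: state=D, head=-3, tape[-4..1]=010010 (head:  ^)

Answer: -3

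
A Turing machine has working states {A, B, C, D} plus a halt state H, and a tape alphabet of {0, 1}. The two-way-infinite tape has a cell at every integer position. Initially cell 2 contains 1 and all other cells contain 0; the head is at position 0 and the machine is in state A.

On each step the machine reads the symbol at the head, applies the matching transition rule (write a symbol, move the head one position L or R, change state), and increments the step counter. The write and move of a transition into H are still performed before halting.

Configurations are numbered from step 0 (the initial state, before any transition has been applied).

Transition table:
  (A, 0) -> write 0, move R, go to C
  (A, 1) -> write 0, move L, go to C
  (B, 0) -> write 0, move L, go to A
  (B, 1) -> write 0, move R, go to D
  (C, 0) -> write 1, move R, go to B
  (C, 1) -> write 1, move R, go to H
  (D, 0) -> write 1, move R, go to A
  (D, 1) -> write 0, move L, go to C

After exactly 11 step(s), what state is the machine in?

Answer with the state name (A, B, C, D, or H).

Step 1: in state A at pos 0, read 0 -> (A,0)->write 0,move R,goto C. Now: state=C, head=1, tape[-1..3]=00010 (head:   ^)
Step 2: in state C at pos 1, read 0 -> (C,0)->write 1,move R,goto B. Now: state=B, head=2, tape[-1..3]=00110 (head:    ^)
Step 3: in state B at pos 2, read 1 -> (B,1)->write 0,move R,goto D. Now: state=D, head=3, tape[-1..4]=001000 (head:     ^)
Step 4: in state D at pos 3, read 0 -> (D,0)->write 1,move R,goto A. Now: state=A, head=4, tape[-1..5]=0010100 (head:      ^)
Step 5: in state A at pos 4, read 0 -> (A,0)->write 0,move R,goto C. Now: state=C, head=5, tape[-1..6]=00101000 (head:       ^)
Step 6: in state C at pos 5, read 0 -> (C,0)->write 1,move R,goto B. Now: state=B, head=6, tape[-1..7]=001010100 (head:        ^)
Step 7: in state B at pos 6, read 0 -> (B,0)->write 0,move L,goto A. Now: state=A, head=5, tape[-1..7]=001010100 (head:       ^)
Step 8: in state A at pos 5, read 1 -> (A,1)->write 0,move L,goto C. Now: state=C, head=4, tape[-1..7]=001010000 (head:      ^)
Step 9: in state C at pos 4, read 0 -> (C,0)->write 1,move R,goto B. Now: state=B, head=5, tape[-1..7]=001011000 (head:       ^)
Step 10: in state B at pos 5, read 0 -> (B,0)->write 0,move L,goto A. Now: state=A, head=4, tape[-1..7]=001011000 (head:      ^)
Step 11: in state A at pos 4, read 1 -> (A,1)->write 0,move L,goto C. Now: state=C, head=3, tape[-1..7]=001010000 (head:     ^)

Answer: C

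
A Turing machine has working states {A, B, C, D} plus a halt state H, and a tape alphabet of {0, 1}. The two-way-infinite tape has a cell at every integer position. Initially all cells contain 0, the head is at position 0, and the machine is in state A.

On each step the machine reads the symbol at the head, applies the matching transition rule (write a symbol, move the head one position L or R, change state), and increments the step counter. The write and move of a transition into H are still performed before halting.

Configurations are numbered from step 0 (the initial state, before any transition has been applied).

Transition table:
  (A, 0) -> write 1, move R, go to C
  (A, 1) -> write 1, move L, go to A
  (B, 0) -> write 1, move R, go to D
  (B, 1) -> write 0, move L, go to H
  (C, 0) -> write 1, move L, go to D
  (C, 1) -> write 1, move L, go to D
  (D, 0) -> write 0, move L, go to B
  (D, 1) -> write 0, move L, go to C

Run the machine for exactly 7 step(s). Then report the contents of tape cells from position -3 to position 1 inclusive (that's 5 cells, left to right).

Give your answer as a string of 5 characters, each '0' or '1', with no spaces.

Step 1: in state A at pos 0, read 0 -> (A,0)->write 1,move R,goto C. Now: state=C, head=1, tape[-1..2]=0100 (head:   ^)
Step 2: in state C at pos 1, read 0 -> (C,0)->write 1,move L,goto D. Now: state=D, head=0, tape[-1..2]=0110 (head:  ^)
Step 3: in state D at pos 0, read 1 -> (D,1)->write 0,move L,goto C. Now: state=C, head=-1, tape[-2..2]=00010 (head:  ^)
Step 4: in state C at pos -1, read 0 -> (C,0)->write 1,move L,goto D. Now: state=D, head=-2, tape[-3..2]=001010 (head:  ^)
Step 5: in state D at pos -2, read 0 -> (D,0)->write 0,move L,goto B. Now: state=B, head=-3, tape[-4..2]=0001010 (head:  ^)
Step 6: in state B at pos -3, read 0 -> (B,0)->write 1,move R,goto D. Now: state=D, head=-2, tape[-4..2]=0101010 (head:   ^)
Step 7: in state D at pos -2, read 0 -> (D,0)->write 0,move L,goto B. Now: state=B, head=-3, tape[-4..2]=0101010 (head:  ^)

Answer: 10101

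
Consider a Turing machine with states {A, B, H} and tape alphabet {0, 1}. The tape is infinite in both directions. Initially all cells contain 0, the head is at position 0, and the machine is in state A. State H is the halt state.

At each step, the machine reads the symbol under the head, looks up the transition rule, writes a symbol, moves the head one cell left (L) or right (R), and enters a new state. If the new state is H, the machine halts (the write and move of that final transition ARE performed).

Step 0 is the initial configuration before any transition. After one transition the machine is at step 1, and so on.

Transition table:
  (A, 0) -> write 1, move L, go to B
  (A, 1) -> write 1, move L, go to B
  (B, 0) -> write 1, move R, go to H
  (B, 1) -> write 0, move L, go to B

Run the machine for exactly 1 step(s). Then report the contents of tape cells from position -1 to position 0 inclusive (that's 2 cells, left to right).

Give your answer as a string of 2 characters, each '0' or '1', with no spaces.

Answer: 01

Derivation:
Step 1: in state A at pos 0, read 0 -> (A,0)->write 1,move L,goto B. Now: state=B, head=-1, tape[-2..1]=0010 (head:  ^)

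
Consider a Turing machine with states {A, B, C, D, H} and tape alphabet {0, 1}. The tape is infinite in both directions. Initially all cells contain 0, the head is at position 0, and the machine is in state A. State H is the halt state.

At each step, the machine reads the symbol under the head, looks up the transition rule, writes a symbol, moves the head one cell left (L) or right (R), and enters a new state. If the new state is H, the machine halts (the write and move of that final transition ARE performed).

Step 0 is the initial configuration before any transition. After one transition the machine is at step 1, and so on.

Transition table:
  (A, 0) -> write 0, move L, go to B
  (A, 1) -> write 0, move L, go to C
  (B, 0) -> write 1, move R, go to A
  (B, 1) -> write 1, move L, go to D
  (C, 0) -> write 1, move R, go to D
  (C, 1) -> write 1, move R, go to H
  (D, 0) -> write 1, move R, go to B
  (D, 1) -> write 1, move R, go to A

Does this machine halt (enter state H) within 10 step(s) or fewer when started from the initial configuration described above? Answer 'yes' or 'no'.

Answer: yes

Derivation:
Step 1: in state A at pos 0, read 0 -> (A,0)->write 0,move L,goto B. Now: state=B, head=-1, tape[-2..1]=0000 (head:  ^)
Step 2: in state B at pos -1, read 0 -> (B,0)->write 1,move R,goto A. Now: state=A, head=0, tape[-2..1]=0100 (head:   ^)
Step 3: in state A at pos 0, read 0 -> (A,0)->write 0,move L,goto B. Now: state=B, head=-1, tape[-2..1]=0100 (head:  ^)
Step 4: in state B at pos -1, read 1 -> (B,1)->write 1,move L,goto D. Now: state=D, head=-2, tape[-3..1]=00100 (head:  ^)
Step 5: in state D at pos -2, read 0 -> (D,0)->write 1,move R,goto B. Now: state=B, head=-1, tape[-3..1]=01100 (head:   ^)
Step 6: in state B at pos -1, read 1 -> (B,1)->write 1,move L,goto D. Now: state=D, head=-2, tape[-3..1]=01100 (head:  ^)
Step 7: in state D at pos -2, read 1 -> (D,1)->write 1,move R,goto A. Now: state=A, head=-1, tape[-3..1]=01100 (head:   ^)
Step 8: in state A at pos -1, read 1 -> (A,1)->write 0,move L,goto C. Now: state=C, head=-2, tape[-3..1]=01000 (head:  ^)
Step 9: in state C at pos -2, read 1 -> (C,1)->write 1,move R,goto H. Now: state=H, head=-1, tape[-3..1]=01000 (head:   ^)
State H reached at step 9; 9 <= 10 -> yes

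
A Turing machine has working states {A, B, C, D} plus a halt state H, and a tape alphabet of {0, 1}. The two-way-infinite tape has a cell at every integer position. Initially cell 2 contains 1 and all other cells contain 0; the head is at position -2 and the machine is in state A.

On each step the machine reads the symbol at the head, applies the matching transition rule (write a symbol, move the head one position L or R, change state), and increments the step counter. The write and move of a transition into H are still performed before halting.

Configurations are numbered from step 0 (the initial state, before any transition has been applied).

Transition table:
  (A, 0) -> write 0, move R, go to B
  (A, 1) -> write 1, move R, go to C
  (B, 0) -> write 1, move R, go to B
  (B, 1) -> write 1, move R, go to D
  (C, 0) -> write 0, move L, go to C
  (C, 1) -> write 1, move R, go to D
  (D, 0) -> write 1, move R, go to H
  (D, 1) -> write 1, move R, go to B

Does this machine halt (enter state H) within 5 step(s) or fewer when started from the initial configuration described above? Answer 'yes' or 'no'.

Answer: no

Derivation:
Step 1: in state A at pos -2, read 0 -> (A,0)->write 0,move R,goto B. Now: state=B, head=-1, tape[-3..3]=0000010 (head:   ^)
Step 2: in state B at pos -1, read 0 -> (B,0)->write 1,move R,goto B. Now: state=B, head=0, tape[-3..3]=0010010 (head:    ^)
Step 3: in state B at pos 0, read 0 -> (B,0)->write 1,move R,goto B. Now: state=B, head=1, tape[-3..3]=0011010 (head:     ^)
Step 4: in state B at pos 1, read 0 -> (B,0)->write 1,move R,goto B. Now: state=B, head=2, tape[-3..3]=0011110 (head:      ^)
Step 5: in state B at pos 2, read 1 -> (B,1)->write 1,move R,goto D. Now: state=D, head=3, tape[-3..4]=00111100 (head:       ^)
After 5 step(s): state = D (not H) -> not halted within 5 -> no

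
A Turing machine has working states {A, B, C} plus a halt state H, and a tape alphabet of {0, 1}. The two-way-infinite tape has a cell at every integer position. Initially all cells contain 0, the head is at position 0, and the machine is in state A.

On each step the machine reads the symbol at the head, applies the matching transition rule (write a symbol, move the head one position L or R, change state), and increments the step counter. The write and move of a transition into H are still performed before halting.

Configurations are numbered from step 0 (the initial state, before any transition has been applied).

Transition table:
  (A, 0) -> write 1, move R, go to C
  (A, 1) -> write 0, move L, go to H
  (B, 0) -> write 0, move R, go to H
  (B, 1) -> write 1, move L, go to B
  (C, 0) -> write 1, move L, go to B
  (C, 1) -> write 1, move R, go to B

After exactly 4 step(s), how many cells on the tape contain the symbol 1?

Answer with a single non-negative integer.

Step 1: in state A at pos 0, read 0 -> (A,0)->write 1,move R,goto C. Now: state=C, head=1, tape[-1..2]=0100 (head:   ^)
Step 2: in state C at pos 1, read 0 -> (C,0)->write 1,move L,goto B. Now: state=B, head=0, tape[-1..2]=0110 (head:  ^)
Step 3: in state B at pos 0, read 1 -> (B,1)->write 1,move L,goto B. Now: state=B, head=-1, tape[-2..2]=00110 (head:  ^)
Step 4: in state B at pos -1, read 0 -> (B,0)->write 0,move R,goto H. Now: state=H, head=0, tape[-2..2]=00110 (head:   ^)
Cells containing 1 after step 4: {0, 1} -> 2 cell(s)

Answer: 2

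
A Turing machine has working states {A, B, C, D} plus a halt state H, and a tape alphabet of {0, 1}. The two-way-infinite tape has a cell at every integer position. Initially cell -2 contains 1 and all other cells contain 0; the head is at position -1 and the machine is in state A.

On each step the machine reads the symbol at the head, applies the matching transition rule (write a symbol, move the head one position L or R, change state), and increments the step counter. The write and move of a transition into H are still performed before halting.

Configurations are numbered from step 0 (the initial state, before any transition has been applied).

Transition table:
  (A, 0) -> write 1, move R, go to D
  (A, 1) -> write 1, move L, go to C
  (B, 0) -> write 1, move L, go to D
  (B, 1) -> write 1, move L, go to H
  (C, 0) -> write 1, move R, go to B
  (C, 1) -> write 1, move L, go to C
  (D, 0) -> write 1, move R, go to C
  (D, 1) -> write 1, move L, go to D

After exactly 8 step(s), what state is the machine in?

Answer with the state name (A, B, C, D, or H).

Step 1: in state A at pos -1, read 0 -> (A,0)->write 1,move R,goto D. Now: state=D, head=0, tape[-3..1]=01100 (head:    ^)
Step 2: in state D at pos 0, read 0 -> (D,0)->write 1,move R,goto C. Now: state=C, head=1, tape[-3..2]=011100 (head:     ^)
Step 3: in state C at pos 1, read 0 -> (C,0)->write 1,move R,goto B. Now: state=B, head=2, tape[-3..3]=0111100 (head:      ^)
Step 4: in state B at pos 2, read 0 -> (B,0)->write 1,move L,goto D. Now: state=D, head=1, tape[-3..3]=0111110 (head:     ^)
Step 5: in state D at pos 1, read 1 -> (D,1)->write 1,move L,goto D. Now: state=D, head=0, tape[-3..3]=0111110 (head:    ^)
Step 6: in state D at pos 0, read 1 -> (D,1)->write 1,move L,goto D. Now: state=D, head=-1, tape[-3..3]=0111110 (head:   ^)
Step 7: in state D at pos -1, read 1 -> (D,1)->write 1,move L,goto D. Now: state=D, head=-2, tape[-3..3]=0111110 (head:  ^)
Step 8: in state D at pos -2, read 1 -> (D,1)->write 1,move L,goto D. Now: state=D, head=-3, tape[-4..3]=00111110 (head:  ^)

Answer: D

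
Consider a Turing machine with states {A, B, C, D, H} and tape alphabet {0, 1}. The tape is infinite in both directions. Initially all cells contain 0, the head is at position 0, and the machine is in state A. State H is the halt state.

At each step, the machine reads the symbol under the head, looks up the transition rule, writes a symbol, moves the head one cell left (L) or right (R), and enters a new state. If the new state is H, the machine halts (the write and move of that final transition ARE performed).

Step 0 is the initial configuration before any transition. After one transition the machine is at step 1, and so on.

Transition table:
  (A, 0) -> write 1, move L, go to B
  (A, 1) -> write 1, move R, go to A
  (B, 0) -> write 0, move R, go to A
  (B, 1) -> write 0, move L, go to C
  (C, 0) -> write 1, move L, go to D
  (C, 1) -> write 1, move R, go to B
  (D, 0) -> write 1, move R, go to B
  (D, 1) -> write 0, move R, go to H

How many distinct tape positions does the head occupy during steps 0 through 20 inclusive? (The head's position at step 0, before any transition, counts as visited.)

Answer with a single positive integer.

Step 1: in state A at pos 0, read 0 -> (A,0)->write 1,move L,goto B. Now: state=B, head=-1, tape[-2..1]=0010 (head:  ^)
Step 2: in state B at pos -1, read 0 -> (B,0)->write 0,move R,goto A. Now: state=A, head=0, tape[-2..1]=0010 (head:   ^)
Step 3: in state A at pos 0, read 1 -> (A,1)->write 1,move R,goto A. Now: state=A, head=1, tape[-2..2]=00100 (head:    ^)
Step 4: in state A at pos 1, read 0 -> (A,0)->write 1,move L,goto B. Now: state=B, head=0, tape[-2..2]=00110 (head:   ^)
Step 5: in state B at pos 0, read 1 -> (B,1)->write 0,move L,goto C. Now: state=C, head=-1, tape[-2..2]=00010 (head:  ^)
Step 6: in state C at pos -1, read 0 -> (C,0)->write 1,move L,goto D. Now: state=D, head=-2, tape[-3..2]=001010 (head:  ^)
Step 7: in state D at pos -2, read 0 -> (D,0)->write 1,move R,goto B. Now: state=B, head=-1, tape[-3..2]=011010 (head:   ^)
Step 8: in state B at pos -1, read 1 -> (B,1)->write 0,move L,goto C. Now: state=C, head=-2, tape[-3..2]=010010 (head:  ^)
Step 9: in state C at pos -2, read 1 -> (C,1)->write 1,move R,goto B. Now: state=B, head=-1, tape[-3..2]=010010 (head:   ^)
Step 10: in state B at pos -1, read 0 -> (B,0)->write 0,move R,goto A. Now: state=A, head=0, tape[-3..2]=010010 (head:    ^)
Step 11: in state A at pos 0, read 0 -> (A,0)->write 1,move L,goto B. Now: state=B, head=-1, tape[-3..2]=010110 (head:   ^)
Step 12: in state B at pos -1, read 0 -> (B,0)->write 0,move R,goto A. Now: state=A, head=0, tape[-3..2]=010110 (head:    ^)
Step 13: in state A at pos 0, read 1 -> (A,1)->write 1,move R,goto A. Now: state=A, head=1, tape[-3..2]=010110 (head:     ^)
Step 14: in state A at pos 1, read 1 -> (A,1)->write 1,move R,goto A. Now: state=A, head=2, tape[-3..3]=0101100 (head:      ^)
Step 15: in state A at pos 2, read 0 -> (A,0)->write 1,move L,goto B. Now: state=B, head=1, tape[-3..3]=0101110 (head:     ^)
Step 16: in state B at pos 1, read 1 -> (B,1)->write 0,move L,goto C. Now: state=C, head=0, tape[-3..3]=0101010 (head:    ^)
Step 17: in state C at pos 0, read 1 -> (C,1)->write 1,move R,goto B. Now: state=B, head=1, tape[-3..3]=0101010 (head:     ^)
Step 18: in state B at pos 1, read 0 -> (B,0)->write 0,move R,goto A. Now: state=A, head=2, tape[-3..3]=0101010 (head:      ^)
Step 19: in state A at pos 2, read 1 -> (A,1)->write 1,move R,goto A. Now: state=A, head=3, tape[-3..4]=01010100 (head:       ^)
Step 20: in state A at pos 3, read 0 -> (A,0)->write 1,move L,goto B. Now: state=B, head=2, tape[-3..4]=01010110 (head:      ^)
Head positions at steps 0..20: starting at 0, distinct positions visited = {-2, -1, 0, 1, 2, 3} -> 6 position(s)

Answer: 6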